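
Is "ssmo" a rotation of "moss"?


Word: "moss", Candidate: "ssmo"
Method: check if candidate is substring of word+word
"mossmoss" contains "ssmo"? Yes
Is rotation = Yes


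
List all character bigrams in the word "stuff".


Word: "stuff" (length 5)
Number of bigrams = 5 - 2 + 1 = 4
  Position 0: "st"
  Position 1: "tu"
  Position 2: "uf"
  Position 3: "ff"
Bigrams = "st", "tu", "uf", "ff"


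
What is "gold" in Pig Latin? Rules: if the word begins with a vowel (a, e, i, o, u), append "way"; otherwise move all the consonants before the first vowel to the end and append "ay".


Word: "gold"
Starts with consonant(s) → move to end, add 'ay'
Consonant cluster: "g"
Pig Latin = "oldgay"


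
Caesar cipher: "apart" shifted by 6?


Word: "apart"
Shift: 6
Each letter → (letter + shift) mod 26:
  'a' (0) + 6 = 6 → 'g'
  'p' (15) + 6 = 21 → 'v'
  'a' (0) + 6 = 6 → 'g'
  'r' (17) + 6 = 23 → 'x'
  't' (19) + 6 = 25 → 'z'
Result = "gvgxz"


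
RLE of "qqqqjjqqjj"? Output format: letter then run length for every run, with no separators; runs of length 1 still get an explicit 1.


String: "qqqqjjqqjj"
Scanning for consecutive runs:
  'q' x 4
  'j' x 2
  'q' x 2
  'j' x 2
RLE = "q4j2q2j2"


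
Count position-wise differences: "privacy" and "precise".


Comparing character by character (same length = 7):
  Pos 0: 'p' vs 'p' =
  Pos 1: 'r' vs 'r' =
  Pos 2: 'i' vs 'e' !=
  Pos 3: 'v' vs 'c' !=
  Pos 4: 'a' vs 'i' !=
  Pos 5: 'c' vs 's' !=
  Pos 6: 'y' vs 'e' !=
Hamming distance = 5


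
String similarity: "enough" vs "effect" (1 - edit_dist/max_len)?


Word 1: "enough" (length 6)
Word 2: "effect" (length 6)
One optimal edit sequence:
  1. keep 'e'
  2. substitute 'n' -> 'f'  (+1)
  3. substitute 'o' -> 'f'  (+1)
  4. substitute 'u' -> 'e'  (+1)
  5. substitute 'g' -> 'c'  (+1)
  6. substitute 'h' -> 't'  (+1)
Edit distance = 5
Max length = max(6, 6) = 6
Similarity = 1 - 5/6
= 0.1667


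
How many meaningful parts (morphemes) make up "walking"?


Word: "walking"
Morphemes: walk / -ing
Each morpheme carries meaning
= 2 morphemes


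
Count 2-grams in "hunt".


Word: "hunt" (length 4)
Number of 2-grams = length - 2 + 1 = 4 - 2 + 1
= 3


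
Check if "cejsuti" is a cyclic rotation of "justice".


Word: "justice", Candidate: "cejsuti"
Method: check if candidate is substring of word+word
"justicejustice" contains "cejsuti"? No
Is rotation = No


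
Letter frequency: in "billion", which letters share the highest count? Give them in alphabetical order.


Word: "billion"
Letter counts:
  'b': 1
  'i': 2
  'l': 2
  'n': 1
  'o': 1
Maximum count = 2
Most frequent = 'i', 'l' (2 times each)


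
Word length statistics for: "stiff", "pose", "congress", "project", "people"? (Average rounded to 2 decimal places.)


Lengths: "stiff"=5, "pose"=4, "congress"=8, "project"=7, "people"=6
Sum = 30, Count = 5
Average = 30/5 = 6.00
= avg=6.00, min=4, max=8


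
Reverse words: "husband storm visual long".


Original: "husband storm visual long"
Words (1..n): husband | storm | visual | long
Reversed (n..1): long | visual | storm | husband
Result = "long visual storm husband"


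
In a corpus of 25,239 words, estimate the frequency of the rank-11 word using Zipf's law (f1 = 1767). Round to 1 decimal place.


Zipf's law: f(r) = f(1) / r
f(1) = 1767
f(11) = 1767 / 11
= 160.6 occurrences


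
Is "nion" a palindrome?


Word: "nion"
Reversed: "noin"
Forward == Backward? nion != noin
Palindrome = No


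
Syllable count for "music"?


Word: "music"
Syllable breakdown: mu · sic
Counting: 2 parts
= 2 syllables


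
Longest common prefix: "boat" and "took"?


Word 1: "boat"
Word 2: "took"
Comparing from start:
  Pos 0: 'b' != 't' (stop)
LCP = "" (length 0)


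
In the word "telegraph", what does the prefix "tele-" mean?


Prefix: tele-
Example: telegraph (tele- + graph)
Meaning = distant


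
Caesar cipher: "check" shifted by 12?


Word: "check"
Shift: 12
Each letter → (letter + shift) mod 26:
  'c' (2) + 12 = 14 → 'o'
  'h' (7) + 12 = 19 → 't'
  'e' (4) + 12 = 16 → 'q'
  'c' (2) + 12 = 14 → 'o'
  'k' (10) + 12 = 22 → 'w'
Result = "otqow"


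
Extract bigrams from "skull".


Word: "skull" (length 5)
Number of bigrams = 5 - 2 + 1 = 4
  Position 0: "sk"
  Position 1: "ku"
  Position 2: "ul"
  Position 3: "ll"
Bigrams = "sk", "ku", "ul", "ll"


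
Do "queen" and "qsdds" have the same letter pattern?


Pattern of "queen": [0, 1, 2, 2, 3]
Pattern of "qsdds": [0, 1, 2, 2, 1]
Patterns do not match
Same pattern = No


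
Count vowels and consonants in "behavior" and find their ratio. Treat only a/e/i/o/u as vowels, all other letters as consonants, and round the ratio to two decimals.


Word: "behavior"
Vowels (a,e,i,o,u): 4
Consonants: 4
Ratio = 4/4
= 1.00


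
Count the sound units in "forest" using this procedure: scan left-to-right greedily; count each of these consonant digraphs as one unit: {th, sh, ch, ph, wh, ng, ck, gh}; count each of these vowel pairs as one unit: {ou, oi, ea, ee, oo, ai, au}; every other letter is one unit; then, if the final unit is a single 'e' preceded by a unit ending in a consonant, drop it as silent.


Word: "forest" (6 letters)
Left-to-right scan:
  1. 'f' (letter)
  2. 'o' (letter)
  3. 'r' (letter)
  4. 'e' (letter)
  5. 's' (letter)
  6. 't' (letter)
Units from scan: 6
Sound units = 6 units


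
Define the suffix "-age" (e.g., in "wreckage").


Suffix: -age
Example: wreckage (wreck + -age)
Meaning = result / collection


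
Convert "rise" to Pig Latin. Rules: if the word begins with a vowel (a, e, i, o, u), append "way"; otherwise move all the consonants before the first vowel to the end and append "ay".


Word: "rise"
Starts with consonant(s) → move to end, add 'ay'
Consonant cluster: "r"
Pig Latin = "iseray"


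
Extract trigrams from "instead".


Word: "instead" (length 7)
Number of trigrams = 7 - 3 + 1 = 5
  Position 0: "ins"
  Position 1: "nst"
  Position 2: "ste"
  Position 3: "tea"
  Position 4: "ead"
Trigrams = "ins", "nst", "ste", "tea", "ead"


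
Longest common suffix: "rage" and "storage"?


Word 1: "rage"
Word 2: "storage"
Comparing from end:
  Pos -1: 'e' == 'e'
  Pos -2: 'g' == 'g'
  Pos -3: 'a' == 'a'
  Pos -4: 'r' == 'r'
LCS = "rage" (length 4)


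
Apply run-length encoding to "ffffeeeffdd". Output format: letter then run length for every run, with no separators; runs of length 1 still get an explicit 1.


String: "ffffeeeffdd"
Scanning for consecutive runs:
  'f' x 4
  'e' x 3
  'f' x 2
  'd' x 2
RLE = "f4e3f2d2"


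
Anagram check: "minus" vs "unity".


Word 1: "minus" → sorted: imnsu
Word 2: "unity" → sorted: intuy
Same letters? imnsu != intuy
Anagram = No


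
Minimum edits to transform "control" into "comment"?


Word 1: "control" (length 7)
Word 2: "comment" (length 7)
One optimal edit sequence (insert/delete/substitute each cost 1):
  1. keep 'c'
  2. keep 'o'
  3. substitute 'n' -> 'm'  (+1)
  4. substitute 't' -> 'm'  (+1)
  5. substitute 'r' -> 'e'  (+1)
  6. substitute 'o' -> 'n'  (+1)
  7. substitute 'l' -> 't'  (+1)
Total edit operations: 5
Edit distance = 5


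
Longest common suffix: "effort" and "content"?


Word 1: "effort"
Word 2: "content"
Comparing from end:
  Pos -1: 't' == 't'
  Pos -2: 'r' != 'n' (stop)
LCS = "t" (length 1)


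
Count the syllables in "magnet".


Word: "magnet"
Syllable breakdown: mag · net
Counting: 2 parts
= 2 syllables


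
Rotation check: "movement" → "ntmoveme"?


Word: "movement", Candidate: "ntmoveme"
Method: check if candidate is substring of word+word
"movementmovement" contains "ntmoveme"? Yes
Is rotation = Yes


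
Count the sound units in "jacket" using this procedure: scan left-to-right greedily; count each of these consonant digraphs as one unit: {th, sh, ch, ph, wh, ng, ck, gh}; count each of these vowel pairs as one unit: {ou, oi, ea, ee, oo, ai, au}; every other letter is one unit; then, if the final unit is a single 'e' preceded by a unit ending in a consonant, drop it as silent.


Word: "jacket" (6 letters)
Left-to-right scan:
  1. 'j' (letter)
  2. 'a' (letter)
  3. 'ck' (digraph)
  4. 'e' (letter)
  5. 't' (letter)
Units from scan: 5
Sound units = 5 units


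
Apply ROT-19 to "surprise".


Word: "surprise"
Shift: 19
Each letter → (letter + shift) mod 26:
  's' (18) + 19 = 11 → 'l'
  'u' (20) + 19 = 13 → 'n'
  'r' (17) + 19 = 10 → 'k'
  'p' (15) + 19 = 8 → 'i'
  'r' (17) + 19 = 10 → 'k'
  'i' (8) + 19 = 1 → 'b'
  's' (18) + 19 = 11 → 'l'
  'e' (4) + 19 = 23 → 'x'
Result = "lnkikblx"


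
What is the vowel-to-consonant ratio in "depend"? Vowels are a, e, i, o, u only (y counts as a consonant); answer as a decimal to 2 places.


Word: "depend"
Vowels (a,e,i,o,u): 2
Consonants: 4
Ratio = 2/4
= 0.50


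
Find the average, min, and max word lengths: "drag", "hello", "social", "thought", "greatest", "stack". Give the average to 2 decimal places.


Lengths: "drag"=4, "hello"=5, "social"=6, "thought"=7, "greatest"=8, "stack"=5
Sum = 35, Count = 6
Average = 35/6 = 5.83
= avg=5.83, min=4, max=8


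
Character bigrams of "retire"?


Word: "retire" (length 6)
Number of bigrams = 6 - 2 + 1 = 5
  Position 0: "re"
  Position 1: "et"
  Position 2: "ti"
  Position 3: "ir"
  Position 4: "re"
Bigrams = "re", "et", "ti", "ir", "re"


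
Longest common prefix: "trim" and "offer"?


Word 1: "trim"
Word 2: "offer"
Comparing from start:
  Pos 0: 't' != 'o' (stop)
LCP = "" (length 0)


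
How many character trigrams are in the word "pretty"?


Word: "pretty" (length 6)
Number of 3-grams = length - 3 + 1 = 6 - 3 + 1
= 4


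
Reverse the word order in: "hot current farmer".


Original: "hot current farmer"
Words (1..n): hot | current | farmer
Reversed (n..1): farmer | current | hot
Result = "farmer current hot"


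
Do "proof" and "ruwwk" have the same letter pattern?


Pattern of "proof": [0, 1, 2, 2, 3]
Pattern of "ruwwk": [0, 1, 2, 2, 3]
Patterns match
Same pattern = Yes


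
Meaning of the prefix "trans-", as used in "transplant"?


Prefix: trans-
Example: transplant = trans- + plant
Meaning = across


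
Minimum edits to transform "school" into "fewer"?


Word 1: "school" (length 6)
Word 2: "fewer" (length 5)
One optimal edit sequence (insert/delete/substitute each cost 1):
  1. delete 's'  (+1)
  2. substitute 'c' -> 'f'  (+1)
  3. substitute 'h' -> 'e'  (+1)
  4. substitute 'o' -> 'w'  (+1)
  5. substitute 'o' -> 'e'  (+1)
  6. substitute 'l' -> 'r'  (+1)
Total edit operations: 6
Edit distance = 6


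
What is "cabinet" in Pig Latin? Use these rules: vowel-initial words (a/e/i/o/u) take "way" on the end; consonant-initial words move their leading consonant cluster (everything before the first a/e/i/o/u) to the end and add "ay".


Word: "cabinet"
Starts with consonant(s) → move to end, add 'ay'
Consonant cluster: "c"
Pig Latin = "abinetcay"


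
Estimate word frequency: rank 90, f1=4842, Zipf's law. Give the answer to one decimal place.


Zipf's law: f(r) = f(1) / r
f(1) = 4842
f(90) = 4842 / 90
= 53.8 occurrences


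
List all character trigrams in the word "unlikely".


Word: "unlikely" (length 8)
Number of trigrams = 8 - 3 + 1 = 6
  Position 0: "unl"
  Position 1: "nli"
  Position 2: "lik"
  Position 3: "ike"
  Position 4: "kel"
  Position 5: "ely"
Trigrams = "unl", "nli", "lik", "ike", "kel", "ely"


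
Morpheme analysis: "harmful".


Word: "harmful"
Morphemes: harm | -ful
Each morpheme carries meaning
= 2 morphemes


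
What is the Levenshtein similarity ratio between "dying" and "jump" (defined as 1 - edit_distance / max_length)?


Word 1: "dying" (length 5)
Word 2: "jump" (length 4)
One optimal edit sequence:
  1. delete 'd'  (+1)
  2. substitute 'y' -> 'j'  (+1)
  3. substitute 'i' -> 'u'  (+1)
  4. substitute 'n' -> 'm'  (+1)
  5. substitute 'g' -> 'p'  (+1)
Edit distance = 5
Max length = max(5, 4) = 5
Similarity = 1 - 5/5
= 0.0000


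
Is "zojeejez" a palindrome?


Word: "zojeejez"
Reversed: "zejeejoz"
Forward == Backward? zojeejez != zejeejoz
Palindrome = No


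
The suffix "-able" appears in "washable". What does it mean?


Suffix: -able
Example: washable (wash + -able)
Meaning = capable of


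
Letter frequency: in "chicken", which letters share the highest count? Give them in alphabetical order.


Word: "chicken"
Letter counts:
  'c': 2
  'e': 1
  'h': 1
  'i': 1
  'k': 1
  'n': 1
Maximum count = 2
Most frequent = 'c' (2 times each)


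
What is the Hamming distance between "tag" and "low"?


Comparing character by character (same length = 3):
  Pos 0: 't' vs 'l' !=
  Pos 1: 'a' vs 'o' !=
  Pos 2: 'g' vs 'w' !=
Hamming distance = 3


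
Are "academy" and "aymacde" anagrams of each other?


Word 1: "academy" → sorted: aacdemy
Word 2: "aymacde" → sorted: aacdemy
Same letters? aacdemy == aacdemy
Anagram = Yes


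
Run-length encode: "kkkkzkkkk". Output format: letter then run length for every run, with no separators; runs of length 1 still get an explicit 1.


String: "kkkkzkkkk"
Scanning for consecutive runs:
  'k' x 4
  'z' x 1
  'k' x 4
RLE = "k4z1k4"


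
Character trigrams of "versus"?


Word: "versus" (length 6)
Number of trigrams = 6 - 3 + 1 = 4
  Position 0: "ver"
  Position 1: "ers"
  Position 2: "rsu"
  Position 3: "sus"
Trigrams = "ver", "ers", "rsu", "sus"


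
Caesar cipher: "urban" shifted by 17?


Word: "urban"
Shift: 17
Each letter → (letter + shift) mod 26:
  'u' (20) + 17 = 11 → 'l'
  'r' (17) + 17 = 8 → 'i'
  'b' (1) + 17 = 18 → 's'
  'a' (0) + 17 = 17 → 'r'
  'n' (13) + 17 = 4 → 'e'
Result = "lisre"


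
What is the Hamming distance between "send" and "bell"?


Comparing character by character (same length = 4):
  Pos 0: 's' vs 'b' !=
  Pos 1: 'e' vs 'e' =
  Pos 2: 'n' vs 'l' !=
  Pos 3: 'd' vs 'l' !=
Hamming distance = 3


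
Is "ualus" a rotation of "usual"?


Word: "usual", Candidate: "ualus"
Method: check if candidate is substring of word+word
"usualusual" contains "ualus"? Yes
Is rotation = Yes


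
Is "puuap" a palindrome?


Word: "puuap"
Reversed: "pauup"
Forward == Backward? puuap != pauup
Palindrome = No


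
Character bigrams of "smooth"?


Word: "smooth" (length 6)
Number of bigrams = 6 - 2 + 1 = 5
  Position 0: "sm"
  Position 1: "mo"
  Position 2: "oo"
  Position 3: "ot"
  Position 4: "th"
Bigrams = "sm", "mo", "oo", "ot", "th"


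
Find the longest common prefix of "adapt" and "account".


Word 1: "adapt"
Word 2: "account"
Comparing from start:
  Pos 0: 'a' == 'a'
  Pos 1: 'd' != 'c' (stop)
LCP = "a" (length 1)


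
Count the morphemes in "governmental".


Word: "governmental"
Morphemes: govern + -ment + -al
Each morpheme carries meaning
= 3 morphemes


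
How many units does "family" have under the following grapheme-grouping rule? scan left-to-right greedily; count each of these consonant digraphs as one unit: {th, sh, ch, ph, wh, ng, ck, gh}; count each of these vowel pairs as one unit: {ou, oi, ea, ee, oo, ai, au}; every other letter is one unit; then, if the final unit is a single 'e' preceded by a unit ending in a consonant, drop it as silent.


Word: "family" (6 letters)
Left-to-right scan:
  1. 'f' (letter)
  2. 'a' (letter)
  3. 'm' (letter)
  4. 'i' (letter)
  5. 'l' (letter)
  6. 'y' (letter)
Units from scan: 6
Sound units = 6 units


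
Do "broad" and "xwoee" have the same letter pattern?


Pattern of "broad": [0, 1, 2, 3, 4]
Pattern of "xwoee": [0, 1, 2, 3, 3]
Patterns do not match
Same pattern = No


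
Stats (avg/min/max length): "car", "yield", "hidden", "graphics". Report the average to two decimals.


Lengths: "car"=3, "yield"=5, "hidden"=6, "graphics"=8
Sum = 22, Count = 4
Average = 22/4 = 5.50
= avg=5.50, min=3, max=8


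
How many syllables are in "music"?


Word: "music"
Syllable breakdown: mu · sic
Counting: 2 parts
= 2 syllables


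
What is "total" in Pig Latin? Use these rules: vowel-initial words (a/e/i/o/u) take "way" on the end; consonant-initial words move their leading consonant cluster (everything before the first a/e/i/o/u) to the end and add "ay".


Word: "total"
Starts with consonant(s) → move to end, add 'ay'
Consonant cluster: "t"
Pig Latin = "otaltay"


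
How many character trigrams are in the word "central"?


Word: "central" (length 7)
Number of 3-grams = length - 3 + 1 = 7 - 3 + 1
= 5


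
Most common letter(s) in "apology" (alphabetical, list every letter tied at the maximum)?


Word: "apology"
Letter counts:
  'a': 1
  'g': 1
  'l': 1
  'o': 2
  'p': 1
  'y': 1
Maximum count = 2
Most frequent = 'o' (2 times each)


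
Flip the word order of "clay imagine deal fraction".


Original: "clay imagine deal fraction"
Words (1..n): clay | imagine | deal | fraction
Reversed (n..1): fraction | deal | imagine | clay
Result = "fraction deal imagine clay"


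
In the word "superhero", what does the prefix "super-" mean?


Prefix: super-
As in: superhero -> super- + hero
Meaning = above / beyond


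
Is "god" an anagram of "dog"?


Word 1: "dog" → sorted: dgo
Word 2: "god" → sorted: dgo
Same letters? dgo == dgo
Anagram = Yes


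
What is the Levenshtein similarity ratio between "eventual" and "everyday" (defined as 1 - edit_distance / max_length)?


Word 1: "eventual" (length 8)
Word 2: "everyday" (length 8)
One optimal edit sequence:
  1. keep 'e'
  2. keep 'v'
  3. keep 'e'
  4. substitute 'n' -> 'r'  (+1)
  5. substitute 't' -> 'y'  (+1)
  6. substitute 'u' -> 'd'  (+1)
  7. keep 'a'
  8. substitute 'l' -> 'y'  (+1)
Edit distance = 4
Max length = max(8, 8) = 8
Similarity = 1 - 4/8
= 0.5000


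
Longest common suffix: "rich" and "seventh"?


Word 1: "rich"
Word 2: "seventh"
Comparing from end:
  Pos -1: 'h' == 'h'
  Pos -2: 'c' != 't' (stop)
LCS = "h" (length 1)


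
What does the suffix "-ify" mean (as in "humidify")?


Suffix: -ify
Example: humidify (humid + -ify)
Meaning = to make


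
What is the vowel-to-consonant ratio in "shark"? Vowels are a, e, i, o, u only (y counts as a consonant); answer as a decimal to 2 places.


Word: "shark"
Vowels (a,e,i,o,u): 1
Consonants: 4
Ratio = 1/4
= 0.25


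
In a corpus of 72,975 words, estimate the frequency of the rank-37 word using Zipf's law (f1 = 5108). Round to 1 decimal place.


Zipf's law: f(r) = f(1) / r
f(1) = 5108
f(37) = 5108 / 37
= 138.1 occurrences


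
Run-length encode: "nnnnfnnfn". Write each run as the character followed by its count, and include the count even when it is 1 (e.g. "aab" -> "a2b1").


String: "nnnnfnnfn"
Scanning for consecutive runs:
  'n' x 4
  'f' x 1
  'n' x 2
  'f' x 1
  'n' x 1
RLE = "n4f1n2f1n1"


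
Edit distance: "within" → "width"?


Word 1: "within" (length 6)
Word 2: "width" (length 5)
One optimal edit sequence (insert/delete/substitute each cost 1):
  1. keep 'w'
  2. keep 'i'
  3. insert 'd'  (+1)
  4. keep 't'
  5. keep 'h'
  6. delete 'i'  (+1)
  7. delete 'n'  (+1)
Total edit operations: 3
Edit distance = 3


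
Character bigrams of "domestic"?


Word: "domestic" (length 8)
Number of bigrams = 8 - 2 + 1 = 7
  Position 0: "do"
  Position 1: "om"
  Position 2: "me"
  Position 3: "es"
  Position 4: "st"
  Position 5: "ti"
  Position 6: "ic"
Bigrams = "do", "om", "me", "es", "st", "ti", "ic"


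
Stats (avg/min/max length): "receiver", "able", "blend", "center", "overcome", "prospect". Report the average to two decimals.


Lengths: "receiver"=8, "able"=4, "blend"=5, "center"=6, "overcome"=8, "prospect"=8
Sum = 39, Count = 6
Average = 39/6 = 6.50
= avg=6.50, min=4, max=8


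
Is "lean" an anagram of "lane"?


Word 1: "lane" → sorted: aeln
Word 2: "lean" → sorted: aeln
Same letters? aeln == aeln
Anagram = Yes


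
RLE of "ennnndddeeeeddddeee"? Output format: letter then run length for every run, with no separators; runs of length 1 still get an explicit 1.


String: "ennnndddeeeeddddeee"
Scanning for consecutive runs:
  'e' x 1
  'n' x 4
  'd' x 3
  'e' x 4
  'd' x 4
  'e' x 3
RLE = "e1n4d3e4d4e3"


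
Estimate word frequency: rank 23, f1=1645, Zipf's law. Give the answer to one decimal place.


Zipf's law: f(r) = f(1) / r
f(1) = 1645
f(23) = 1645 / 23
= 71.5 occurrences


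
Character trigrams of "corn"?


Word: "corn" (length 4)
Number of trigrams = 4 - 3 + 1 = 2
  Position 0: "cor"
  Position 1: "orn"
Trigrams = "cor", "orn"


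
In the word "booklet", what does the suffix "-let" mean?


Suffix: -let
Example: booklet = book + -let
Meaning = small


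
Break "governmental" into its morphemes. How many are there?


Word: "governmental"
Morphemes: govern + -ment + -al
Each morpheme carries meaning
= 3 morphemes


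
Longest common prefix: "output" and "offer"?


Word 1: "output"
Word 2: "offer"
Comparing from start:
  Pos 0: 'o' == 'o'
  Pos 1: 'u' != 'f' (stop)
LCP = "o" (length 1)


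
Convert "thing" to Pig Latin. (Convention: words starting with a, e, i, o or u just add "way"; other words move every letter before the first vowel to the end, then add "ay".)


Word: "thing"
Starts with consonant(s) → move to end, add 'ay'
Consonant cluster: "th"
Pig Latin = "ingthay"


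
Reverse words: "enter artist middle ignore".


Original: "enter artist middle ignore"
Words (1..n): enter | artist | middle | ignore
Reversed (n..1): ignore | middle | artist | enter
Result = "ignore middle artist enter"


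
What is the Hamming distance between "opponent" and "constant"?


Comparing character by character (same length = 8):
  Pos 0: 'o' vs 'c' !=
  Pos 1: 'p' vs 'o' !=
  Pos 2: 'p' vs 'n' !=
  Pos 3: 'o' vs 's' !=
  Pos 4: 'n' vs 't' !=
  Pos 5: 'e' vs 'a' !=
  Pos 6: 'n' vs 'n' =
  Pos 7: 't' vs 't' =
Hamming distance = 6


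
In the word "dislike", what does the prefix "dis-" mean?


Prefix: dis-
Example: dislike = dis- + like
Meaning = not / opposite


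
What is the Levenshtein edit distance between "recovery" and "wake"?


Word 1: "recovery" (length 8)
Word 2: "wake" (length 4)
One optimal edit sequence (insert/delete/substitute each cost 1):
  1. delete 'r'  (+1)
  2. delete 'e'  (+1)
  3. substitute 'c' -> 'w'  (+1)
  4. substitute 'o' -> 'a'  (+1)
  5. substitute 'v' -> 'k'  (+1)
  6. keep 'e'
  7. delete 'r'  (+1)
  8. delete 'y'  (+1)
Total edit operations: 7
Edit distance = 7


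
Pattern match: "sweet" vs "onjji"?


Pattern of "sweet": [0, 1, 2, 2, 3]
Pattern of "onjji": [0, 1, 2, 2, 3]
Patterns match
Same pattern = Yes


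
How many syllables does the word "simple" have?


Word: "simple"
Syllable breakdown: sim · ple
Counting: 2 parts
= 2 syllables


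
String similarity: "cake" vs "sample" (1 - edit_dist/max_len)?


Word 1: "cake" (length 4)
Word 2: "sample" (length 6)
One optimal edit sequence:
  1. substitute 'c' -> 's'  (+1)
  2. keep 'a'
  3. insert 'm'  (+1)
  4. insert 'p'  (+1)
  5. substitute 'k' -> 'l'  (+1)
  6. keep 'e'
Edit distance = 4
Max length = max(4, 6) = 6
Similarity = 1 - 4/6
= 0.3333


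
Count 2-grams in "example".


Word: "example" (length 7)
Number of 2-grams = length - 2 + 1 = 7 - 2 + 1
= 6


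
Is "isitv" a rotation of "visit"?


Word: "visit", Candidate: "isitv"
Method: check if candidate is substring of word+word
"visitvisit" contains "isitv"? Yes
Is rotation = Yes


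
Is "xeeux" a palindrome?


Word: "xeeux"
Reversed: "xueex"
Forward == Backward? xeeux != xueex
Palindrome = No


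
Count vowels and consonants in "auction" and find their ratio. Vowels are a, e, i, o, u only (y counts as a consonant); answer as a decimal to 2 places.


Word: "auction"
Vowels (a,e,i,o,u): 4
Consonants: 3
Ratio = 4/3
= 1.33


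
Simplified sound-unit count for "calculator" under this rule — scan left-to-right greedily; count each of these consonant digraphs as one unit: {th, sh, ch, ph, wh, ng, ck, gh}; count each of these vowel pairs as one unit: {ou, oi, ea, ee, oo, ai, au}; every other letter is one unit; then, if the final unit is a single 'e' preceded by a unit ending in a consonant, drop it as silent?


Word: "calculator" (10 letters)
Left-to-right scan:
  (1) 'c' (letter)
  (2) 'a' (letter)
  (3) 'l' (letter)
  (4) 'c' (letter)
  (5) 'u' (letter)
  (6) 'l' (letter)
  (7) 'a' (letter)
  (8) 't' (letter)
  (9) 'o' (letter)
  (10) 'r' (letter)
Units from scan: 10
Sound units = 10 units


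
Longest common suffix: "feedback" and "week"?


Word 1: "feedback"
Word 2: "week"
Comparing from end:
  Pos -1: 'k' == 'k'
  Pos -2: 'c' != 'e' (stop)
LCS = "k" (length 1)


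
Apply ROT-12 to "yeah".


Word: "yeah"
Shift: 12
Each letter → (letter + shift) mod 26:
  'y' (24) + 12 = 10 → 'k'
  'e' (4) + 12 = 16 → 'q'
  'a' (0) + 12 = 12 → 'm'
  'h' (7) + 12 = 19 → 't'
Result = "kqmt"


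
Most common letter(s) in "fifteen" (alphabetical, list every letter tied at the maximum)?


Word: "fifteen"
Letter counts:
  'e': 2
  'f': 2
  'i': 1
  'n': 1
  't': 1
Maximum count = 2
Most frequent = 'e', 'f' (2 times each)


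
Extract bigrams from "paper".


Word: "paper" (length 5)
Number of bigrams = 5 - 2 + 1 = 4
  Position 0: "pa"
  Position 1: "ap"
  Position 2: "pe"
  Position 3: "er"
Bigrams = "pa", "ap", "pe", "er"


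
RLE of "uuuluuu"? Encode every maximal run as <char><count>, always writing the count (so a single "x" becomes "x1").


String: "uuuluuu"
Scanning for consecutive runs:
  'u' x 3
  'l' x 1
  'u' x 3
RLE = "u3l1u3"


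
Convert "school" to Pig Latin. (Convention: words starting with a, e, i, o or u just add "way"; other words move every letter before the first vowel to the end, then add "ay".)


Word: "school"
Starts with consonant(s) → move to end, add 'ay'
Consonant cluster: "sch"
Pig Latin = "oolschay"


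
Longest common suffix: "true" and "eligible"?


Word 1: "true"
Word 2: "eligible"
Comparing from end:
  Pos -1: 'e' == 'e'
  Pos -2: 'u' != 'l' (stop)
LCS = "e" (length 1)


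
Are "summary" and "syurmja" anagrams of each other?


Word 1: "summary" → sorted: ammrsuy
Word 2: "syurmja" → sorted: ajmrsuy
Same letters? ammrsuy != ajmrsuy
Anagram = No


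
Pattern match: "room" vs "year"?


Pattern of "room": [0, 1, 1, 2]
Pattern of "year": [0, 1, 2, 3]
Patterns do not match
Same pattern = No


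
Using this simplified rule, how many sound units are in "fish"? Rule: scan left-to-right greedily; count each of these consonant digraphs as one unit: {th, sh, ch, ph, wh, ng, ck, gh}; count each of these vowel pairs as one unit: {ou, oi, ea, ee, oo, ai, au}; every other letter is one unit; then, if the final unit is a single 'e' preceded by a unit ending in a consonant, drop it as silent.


Word: "fish" (4 letters)
Left-to-right scan:
  (1) 'f' (letter)
  (2) 'i' (letter)
  (3) 'sh' (digraph)
Units from scan: 3
Sound units = 3 units


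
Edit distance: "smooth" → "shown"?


Word 1: "smooth" (length 6)
Word 2: "shown" (length 5)
One optimal edit sequence (insert/delete/substitute each cost 1):
  1. keep 's'
  2. delete 'm'  (+1)
  3. substitute 'o' -> 'h'  (+1)
  4. keep 'o'
  5. substitute 't' -> 'w'  (+1)
  6. substitute 'h' -> 'n'  (+1)
Total edit operations: 4
Edit distance = 4


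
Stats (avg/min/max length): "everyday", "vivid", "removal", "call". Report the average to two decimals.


Lengths: "everyday"=8, "vivid"=5, "removal"=7, "call"=4
Sum = 24, Count = 4
Average = 24/4 = 6.00
= avg=6.00, min=4, max=8


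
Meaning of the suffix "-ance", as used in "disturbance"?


Suffix: -ance
As in: disturbance -> disturb + -ance
Meaning = state of


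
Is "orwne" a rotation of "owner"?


Word: "owner", Candidate: "orwne"
Method: check if candidate is substring of word+word
"ownerowner" contains "orwne"? No
Is rotation = No


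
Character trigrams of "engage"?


Word: "engage" (length 6)
Number of trigrams = 6 - 3 + 1 = 4
  Position 0: "eng"
  Position 1: "nga"
  Position 2: "gag"
  Position 3: "age"
Trigrams = "eng", "nga", "gag", "age"


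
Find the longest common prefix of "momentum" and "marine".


Word 1: "momentum"
Word 2: "marine"
Comparing from start:
  Pos 0: 'm' == 'm'
  Pos 1: 'o' != 'a' (stop)
LCP = "m" (length 1)


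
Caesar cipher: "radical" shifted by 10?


Word: "radical"
Shift: 10
Each letter → (letter + shift) mod 26:
  'r' (17) + 10 = 1 → 'b'
  'a' (0) + 10 = 10 → 'k'
  'd' (3) + 10 = 13 → 'n'
  'i' (8) + 10 = 18 → 's'
  'c' (2) + 10 = 12 → 'm'
  'a' (0) + 10 = 10 → 'k'
  'l' (11) + 10 = 21 → 'v'
Result = "bknsmkv"


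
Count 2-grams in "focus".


Word: "focus" (length 5)
Number of 2-grams = length - 2 + 1 = 5 - 2 + 1
= 4


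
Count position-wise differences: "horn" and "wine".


Comparing character by character (same length = 4):
  Pos 0: 'h' vs 'w' !=
  Pos 1: 'o' vs 'i' !=
  Pos 2: 'r' vs 'n' !=
  Pos 3: 'n' vs 'e' !=
Hamming distance = 4


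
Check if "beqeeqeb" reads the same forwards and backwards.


Word: "beqeeqeb"
Reversed: "beqeeqeb"
Forward == Backward? beqeeqeb == beqeeqeb
Palindrome = Yes


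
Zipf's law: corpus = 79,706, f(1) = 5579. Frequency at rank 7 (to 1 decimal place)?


Zipf's law: f(r) = f(1) / r
f(1) = 5579
f(7) = 5579 / 7
= 797.0 occurrences


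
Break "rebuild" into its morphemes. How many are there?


Word: "rebuild"
Morphemes: re- + build
Each morpheme carries meaning
= 2 morphemes


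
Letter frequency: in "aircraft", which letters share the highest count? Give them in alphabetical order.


Word: "aircraft"
Letter counts:
  'a': 2
  'c': 1
  'f': 1
  'i': 1
  'r': 2
  't': 1
Maximum count = 2
Most frequent = 'a', 'r' (2 times each)


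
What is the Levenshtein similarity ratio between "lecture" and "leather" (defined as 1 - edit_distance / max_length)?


Word 1: "lecture" (length 7)
Word 2: "leather" (length 7)
One optimal edit sequence:
  1. keep 'l'
  2. keep 'e'
  3. substitute 'c' -> 'a'  (+1)
  4. keep 't'
  5. substitute 'u' -> 'h'  (+1)
  6. substitute 'r' -> 'e'  (+1)
  7. substitute 'e' -> 'r'  (+1)
Edit distance = 4
Max length = max(7, 7) = 7
Similarity = 1 - 4/7
= 0.4286


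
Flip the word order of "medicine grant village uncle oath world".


Original: "medicine grant village uncle oath world"
Words (1..n): medicine | grant | village | uncle | oath | world
Reversed (n..1): world | oath | uncle | village | grant | medicine
Result = "world oath uncle village grant medicine"


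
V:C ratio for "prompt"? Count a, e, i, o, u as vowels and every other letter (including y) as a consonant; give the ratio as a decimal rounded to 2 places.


Word: "prompt"
Vowels (a,e,i,o,u): 1
Consonants: 5
Ratio = 1/5
= 0.20


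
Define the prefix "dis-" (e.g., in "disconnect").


Prefix: dis-
Example: disconnect = dis- + connect
Meaning = not / opposite


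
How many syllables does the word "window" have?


Word: "window"
Syllable breakdown: win · dow
Counting: 2 parts
= 2 syllables


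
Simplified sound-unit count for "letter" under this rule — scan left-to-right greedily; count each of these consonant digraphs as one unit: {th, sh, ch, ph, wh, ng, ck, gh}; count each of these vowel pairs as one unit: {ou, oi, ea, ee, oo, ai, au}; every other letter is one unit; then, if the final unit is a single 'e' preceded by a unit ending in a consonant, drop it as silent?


Word: "letter" (6 letters)
Left-to-right scan:
  1. 'l' (letter)
  2. 'e' (letter)
  3. 't' (letter)
  4. 't' (letter)
  5. 'e' (letter)
  6. 'r' (letter)
Units from scan: 6
Sound units = 6 units


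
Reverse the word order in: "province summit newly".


Original: "province summit newly"
Words (1..n): province | summit | newly
Reversed (n..1): newly | summit | province
Result = "newly summit province"


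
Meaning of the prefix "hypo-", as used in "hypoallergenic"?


Prefix: hypo-
As in: hypoallergenic -> hypo- + allergenic
Meaning = under / below normal


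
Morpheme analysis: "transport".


Word: "transport"
Morphemes: trans- / port
Each morpheme carries meaning
= 2 morphemes


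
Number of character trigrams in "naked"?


Word: "naked" (length 5)
Number of 3-grams = length - 3 + 1 = 5 - 3 + 1
= 3


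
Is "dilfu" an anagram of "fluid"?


Word 1: "fluid" → sorted: dfilu
Word 2: "dilfu" → sorted: dfilu
Same letters? dfilu == dfilu
Anagram = Yes


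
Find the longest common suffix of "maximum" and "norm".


Word 1: "maximum"
Word 2: "norm"
Comparing from end:
  Pos -1: 'm' == 'm'
  Pos -2: 'u' != 'r' (stop)
LCS = "m" (length 1)


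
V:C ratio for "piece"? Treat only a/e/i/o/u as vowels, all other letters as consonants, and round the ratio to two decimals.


Word: "piece"
Vowels (a,e,i,o,u): 3
Consonants: 2
Ratio = 3/2
= 1.50


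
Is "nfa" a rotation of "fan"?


Word: "fan", Candidate: "nfa"
Method: check if candidate is substring of word+word
"fanfan" contains "nfa"? Yes
Is rotation = Yes


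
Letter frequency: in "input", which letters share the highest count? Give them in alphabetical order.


Word: "input"
Letter counts:
  'i': 1
  'n': 1
  'p': 1
  't': 1
  'u': 1
Maximum count = 1
Most frequent = 'i', 'n', 'p', 't', 'u' (1 time each)


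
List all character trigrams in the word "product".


Word: "product" (length 7)
Number of trigrams = 7 - 3 + 1 = 5
  Position 0: "pro"
  Position 1: "rod"
  Position 2: "odu"
  Position 3: "duc"
  Position 4: "uct"
Trigrams = "pro", "rod", "odu", "duc", "uct"


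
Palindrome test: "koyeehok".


Word: "koyeehok"
Reversed: "koheeyok"
Forward == Backward? koyeehok != koheeyok
Palindrome = No


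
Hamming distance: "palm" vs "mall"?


Comparing character by character (same length = 4):
  Pos 0: 'p' vs 'm' !=
  Pos 1: 'a' vs 'a' =
  Pos 2: 'l' vs 'l' =
  Pos 3: 'm' vs 'l' !=
Hamming distance = 2


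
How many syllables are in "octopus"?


Word: "octopus"
Syllable breakdown: oc / to / pus
Counting: 3 parts
= 3 syllables


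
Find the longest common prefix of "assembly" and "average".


Word 1: "assembly"
Word 2: "average"
Comparing from start:
  Pos 0: 'a' == 'a'
  Pos 1: 's' != 'v' (stop)
LCP = "a" (length 1)


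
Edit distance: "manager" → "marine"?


Word 1: "manager" (length 7)
Word 2: "marine" (length 6)
One optimal edit sequence (insert/delete/substitute each cost 1):
  1. keep 'm'
  2. keep 'a'
  3. substitute 'n' -> 'r'  (+1)
  4. substitute 'a' -> 'i'  (+1)
  5. substitute 'g' -> 'n'  (+1)
  6. keep 'e'
  7. delete 'r'  (+1)
Total edit operations: 4
Edit distance = 4


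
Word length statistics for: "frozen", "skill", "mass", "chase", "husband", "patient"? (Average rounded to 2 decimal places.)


Lengths: "frozen"=6, "skill"=5, "mass"=4, "chase"=5, "husband"=7, "patient"=7
Sum = 34, Count = 6
Average = 34/6 = 5.67
= avg=5.67, min=4, max=7


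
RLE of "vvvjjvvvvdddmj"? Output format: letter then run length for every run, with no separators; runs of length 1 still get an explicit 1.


String: "vvvjjvvvvdddmj"
Scanning for consecutive runs:
  'v' x 3
  'j' x 2
  'v' x 4
  'd' x 3
  'm' x 1
  'j' x 1
RLE = "v3j2v4d3m1j1"


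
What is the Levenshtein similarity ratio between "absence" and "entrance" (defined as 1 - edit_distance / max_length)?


Word 1: "absence" (length 7)
Word 2: "entrance" (length 8)
One optimal edit sequence:
  1. insert 'e'  (+1)
  2. substitute 'a' -> 'n'  (+1)
  3. substitute 'b' -> 't'  (+1)
  4. substitute 's' -> 'r'  (+1)
  5. substitute 'e' -> 'a'  (+1)
  6. keep 'n'
  7. keep 'c'
  8. keep 'e'
Edit distance = 5
Max length = max(7, 8) = 8
Similarity = 1 - 5/8
= 0.3750


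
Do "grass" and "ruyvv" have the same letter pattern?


Pattern of "grass": [0, 1, 2, 3, 3]
Pattern of "ruyvv": [0, 1, 2, 3, 3]
Patterns match
Same pattern = Yes


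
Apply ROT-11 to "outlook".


Word: "outlook"
Shift: 11
Each letter → (letter + shift) mod 26:
  'o' (14) + 11 = 25 → 'z'
  'u' (20) + 11 = 5 → 'f'
  't' (19) + 11 = 4 → 'e'
  'l' (11) + 11 = 22 → 'w'
  'o' (14) + 11 = 25 → 'z'
  'o' (14) + 11 = 25 → 'z'
  'k' (10) + 11 = 21 → 'v'
Result = "zfewzzv"


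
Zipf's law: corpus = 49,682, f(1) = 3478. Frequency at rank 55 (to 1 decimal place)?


Zipf's law: f(r) = f(1) / r
f(1) = 3478
f(55) = 3478 / 55
= 63.2 occurrences


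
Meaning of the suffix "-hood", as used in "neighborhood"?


Suffix: -hood
Example: neighborhood (neighbor + -hood)
Meaning = state / condition


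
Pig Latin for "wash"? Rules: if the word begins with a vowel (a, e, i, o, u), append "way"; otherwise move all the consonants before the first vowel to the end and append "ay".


Word: "wash"
Starts with consonant(s) → move to end, add 'ay'
Consonant cluster: "w"
Pig Latin = "ashway"


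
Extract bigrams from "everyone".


Word: "everyone" (length 8)
Number of bigrams = 8 - 2 + 1 = 7
  Position 0: "ev"
  Position 1: "ve"
  Position 2: "er"
  Position 3: "ry"
  Position 4: "yo"
  Position 5: "on"
  Position 6: "ne"
Bigrams = "ev", "ve", "er", "ry", "yo", "on", "ne"


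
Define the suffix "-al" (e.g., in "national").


Suffix: -al
Example: national = nation + -al
Meaning = relating to


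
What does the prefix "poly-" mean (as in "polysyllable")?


Prefix: poly-
Example: polysyllable = poly- + syllable
Meaning = many


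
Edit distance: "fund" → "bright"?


Word 1: "fund" (length 4)
Word 2: "bright" (length 6)
One optimal edit sequence (insert/delete/substitute each cost 1):
  1. insert 'b'  (+1)
  2. insert 'r'  (+1)
  3. substitute 'f' -> 'i'  (+1)
  4. substitute 'u' -> 'g'  (+1)
  5. substitute 'n' -> 'h'  (+1)
  6. substitute 'd' -> 't'  (+1)
Total edit operations: 6
Edit distance = 6


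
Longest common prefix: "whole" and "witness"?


Word 1: "whole"
Word 2: "witness"
Comparing from start:
  Pos 0: 'w' == 'w'
  Pos 1: 'h' != 'i' (stop)
LCP = "w" (length 1)


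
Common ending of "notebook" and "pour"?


Word 1: "notebook"
Word 2: "pour"
Comparing from end:
  Pos -1: 'k' != 'r' (stop)
LCS = "" (length 0)


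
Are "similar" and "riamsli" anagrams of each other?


Word 1: "similar" → sorted: aiilmrs
Word 2: "riamsli" → sorted: aiilmrs
Same letters? aiilmrs == aiilmrs
Anagram = Yes


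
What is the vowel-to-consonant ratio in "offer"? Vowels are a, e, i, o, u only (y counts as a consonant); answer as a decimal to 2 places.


Word: "offer"
Vowels (a,e,i,o,u): 2
Consonants: 3
Ratio = 2/3
= 0.67


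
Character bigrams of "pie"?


Word: "pie" (length 3)
Number of bigrams = 3 - 2 + 1 = 2
  Position 0: "pi"
  Position 1: "ie"
Bigrams = "pi", "ie"


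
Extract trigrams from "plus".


Word: "plus" (length 4)
Number of trigrams = 4 - 3 + 1 = 2
  Position 0: "plu"
  Position 1: "lus"
Trigrams = "plu", "lus"


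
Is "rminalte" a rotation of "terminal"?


Word: "terminal", Candidate: "rminalte"
Method: check if candidate is substring of word+word
"terminalterminal" contains "rminalte"? Yes
Is rotation = Yes


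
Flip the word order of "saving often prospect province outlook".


Original: "saving often prospect province outlook"
Words (1..n): saving | often | prospect | province | outlook
Reversed (n..1): outlook | province | prospect | often | saving
Result = "outlook province prospect often saving"


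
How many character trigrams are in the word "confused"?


Word: "confused" (length 8)
Number of 3-grams = length - 3 + 1 = 8 - 3 + 1
= 6


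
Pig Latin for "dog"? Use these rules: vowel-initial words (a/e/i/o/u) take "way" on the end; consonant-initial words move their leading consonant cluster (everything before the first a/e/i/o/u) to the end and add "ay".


Word: "dog"
Starts with consonant(s) → move to end, add 'ay'
Consonant cluster: "d"
Pig Latin = "ogday"


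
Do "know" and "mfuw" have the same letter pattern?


Pattern of "know": [0, 1, 2, 3]
Pattern of "mfuw": [0, 1, 2, 3]
Patterns match
Same pattern = Yes
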